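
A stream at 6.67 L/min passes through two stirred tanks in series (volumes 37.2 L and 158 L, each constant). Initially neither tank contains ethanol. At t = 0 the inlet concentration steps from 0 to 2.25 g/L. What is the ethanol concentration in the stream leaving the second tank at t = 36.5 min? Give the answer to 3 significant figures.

Time constants: τᵢ = Vᵢ/Q for each well-mixed tank.
τ₁ = 37.2/6.67 = 5.5772 min; τ₂ = 158/6.67 = 23.688 min.
Solving the cascade with C₁(0)=C₂(0)=0 gives C₂(t) = C_in[1 − (τ₁ e^(−t/τ₁) − τ₂ e^(−t/τ₂))/(τ₁ − τ₂)].
At t = 36.5: e^(−t/τ₁) = 0.0014380, e^(−t/τ₂) = 0.21420.
C₂ = 2.25·[1 − (5.5772·0.0014380 − 23.688·0.21420)/(-18.111)] = 2.25·0.72028 = 1.6206 g/L.

1.62 g/L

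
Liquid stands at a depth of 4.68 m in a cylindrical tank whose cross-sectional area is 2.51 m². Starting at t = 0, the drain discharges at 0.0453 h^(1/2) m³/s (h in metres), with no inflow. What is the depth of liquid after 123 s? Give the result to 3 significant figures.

1.11 m

A dh/dt = −Q_out = −0.0453 √h.
This is separable: 2 d(√h)/dt = −0.0453/A, so √h = √h₀ − (0.0453/(2A)) t.
√h = √4.68 − 0.0453·123/(2·2.51) = 2.1633 − 1.1099 = 1.0534.
h = 1.0534² = 1.1096 m.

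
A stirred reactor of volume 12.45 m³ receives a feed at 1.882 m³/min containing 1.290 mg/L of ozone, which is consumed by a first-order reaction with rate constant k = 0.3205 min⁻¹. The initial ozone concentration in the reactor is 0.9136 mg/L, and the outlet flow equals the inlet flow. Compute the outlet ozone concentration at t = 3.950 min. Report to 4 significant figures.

Accumulation = in − out − consumed: V dC/dt = Q C_in − Q C − k V C.
This is linear with rate a = Q/V + k = 0.471665 min⁻¹.
C_ss = Q C_in/(Q + kV) = 0.413434 mg/L; C(t) = C_ss + (C₀ − C_ss) e^(−a t).
C(3.950) = 0.413434 + (0.500166)·e^(−0.471665·3.950) = 0.413434 + (0.500166)·0.155195 = 0.491057 mg/L.

0.4911 mg/L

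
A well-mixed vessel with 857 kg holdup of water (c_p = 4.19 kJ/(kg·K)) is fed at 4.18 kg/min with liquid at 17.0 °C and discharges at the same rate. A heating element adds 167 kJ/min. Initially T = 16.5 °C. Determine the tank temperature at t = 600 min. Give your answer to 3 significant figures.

26.0 °C

M c_p dT/dt = ṁ c_p (T_in − T) + Q̇.
Rearrange: dT/dt = (T_ss − T)/τ with τ = M/ṁ = 205.02 min and T_ss = T_in + Q̇/(ṁ c_p) = 26.535 °C.
Solution: T(t) = T_ss + (T₀ − T_ss) e^(−t/τ).
T(600) = 26.535 + (-10.035)·e^(−600/205.02) = 26.535 + (-10.035)·0.053585 = 25.997 °C.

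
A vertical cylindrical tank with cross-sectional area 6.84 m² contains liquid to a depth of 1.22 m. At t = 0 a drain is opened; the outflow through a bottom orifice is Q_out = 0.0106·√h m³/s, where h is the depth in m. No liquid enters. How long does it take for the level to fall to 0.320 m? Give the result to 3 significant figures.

695 s

A dh/dt = −Q_out = −0.0106 √h.
This is separable: 2 d(√h)/dt = −0.0106/A, so √h = √h₀ − (0.0106/(2A)) t.
t = 2A(√h₀ − √h)/0.0106 = 2·6.84·(√1.22 − √0.320)/0.0106
  = 13.680 × (1.1045 − 0.56569) / 0.0106 = 695.42 s.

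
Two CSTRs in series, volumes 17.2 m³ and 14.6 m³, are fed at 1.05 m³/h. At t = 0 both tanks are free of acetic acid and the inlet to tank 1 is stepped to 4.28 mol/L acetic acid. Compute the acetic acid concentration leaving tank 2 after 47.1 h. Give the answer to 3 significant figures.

3.50 mol/L

Species balance on tank i: dCᵢ/dt = (Cᵢ₋₁ − Cᵢ)/τᵢ with τᵢ = Vᵢ/Q.
τ₁ = 17.2/1.05 = 16.381 h; τ₂ = 14.6/1.05 = 13.905 h.
Tank 1: C₁ = C_in(1 − e^(−t/τ₁)). Tank 2 (τ₁ ≠ τ₂): C₂ = C_in[1 − (τ₁ e^(−t/τ₁) − τ₂ e^(−t/τ₂))/(τ₁ − τ₂)].
At t = 47.1: e^(−t/τ₁) = 0.056400, e^(−t/τ₂) = 0.033799.
C₂ = 4.28·[1 − (16.381·0.056400 − 13.905·0.033799)/(2.4762)] = 4.28·0.81669 = 3.4954 mol/L.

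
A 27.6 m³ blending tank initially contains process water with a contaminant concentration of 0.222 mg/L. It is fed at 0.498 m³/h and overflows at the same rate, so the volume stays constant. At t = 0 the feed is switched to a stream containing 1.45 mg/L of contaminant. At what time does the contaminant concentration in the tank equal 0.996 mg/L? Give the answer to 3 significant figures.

Species balance: V dC/dt = Q(C_in − C) ⇒ τ = V/Q = 55.422 h.
C(t) = C_in + (C₀ − C_in) e^(−t/τ). Set C = 0.996 and solve for t:
e^(−t/τ) = (C − C_in)/(C₀ − C_in) = (0.996 − 1.45)/(0.222 − 1.45) = 0.36971
t = −τ ln(…) = 55.422 × 0.99504 = 55.147 h.

55.1 h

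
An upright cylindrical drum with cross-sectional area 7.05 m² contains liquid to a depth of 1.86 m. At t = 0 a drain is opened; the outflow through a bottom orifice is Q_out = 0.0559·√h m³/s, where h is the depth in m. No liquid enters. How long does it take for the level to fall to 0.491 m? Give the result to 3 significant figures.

Accumulation of liquid (constant cross-section A): A dh/dt = −0.0559 √h.
This is separable: 2 d(√h)/dt = −0.0559/A, so √h = √h₀ − (0.0559/(2A)) t.
t = 2A(√h₀ − √h)/0.0559 = 2·7.05·(√1.86 − √0.491)/0.0559
  = 14.100 × (1.3638 − 0.70071) / 0.0559 = 167.26 s.

167 s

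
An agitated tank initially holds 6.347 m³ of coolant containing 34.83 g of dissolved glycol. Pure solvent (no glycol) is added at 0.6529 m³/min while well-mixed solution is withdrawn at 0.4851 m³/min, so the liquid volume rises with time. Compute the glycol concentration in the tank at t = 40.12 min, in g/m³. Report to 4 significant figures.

Let m(t) be the amount of glycol. Volume: V(t) = V₀ + (Q_in − Q_out) t = 6.347 + 0.167800 t; V(40.12) = 13.0791 m³.
Solute balance: dm/dt = 0 − Q_out C = −Q_out m/V(t).
Separate: dm/m = −Q_out dt/V(t) ⇒ ln(m/m₀) = −(Q_out/(Q_in−Q_out)) ln(V/V₀).
m = m₀ (V₀/V)^(Q_out/(Q_in−Q_out)) = 34.83 × (6.347/13.0791)^(2.89094) = 4.30692 g.
C = m/V = 4.30692/13.0791 = 0.329297 g/m³.

0.3293 g/m³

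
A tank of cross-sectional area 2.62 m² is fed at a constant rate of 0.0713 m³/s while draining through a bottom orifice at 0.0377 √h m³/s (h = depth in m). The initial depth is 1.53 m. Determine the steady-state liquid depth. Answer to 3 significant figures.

3.58 m

Level balance: A dh/dt = 0.0713 − 0.0377 √h. Setting dh/dt = 0:
Q_in = 0.0377 √h_ss ⇒ √h_ss = 0.0713/0.0377 = 1.8912.
h_ss = 1.8912² = 3.5768 m. (Since h₀ = 1.53 m < h_ss, the level will rise toward this value.)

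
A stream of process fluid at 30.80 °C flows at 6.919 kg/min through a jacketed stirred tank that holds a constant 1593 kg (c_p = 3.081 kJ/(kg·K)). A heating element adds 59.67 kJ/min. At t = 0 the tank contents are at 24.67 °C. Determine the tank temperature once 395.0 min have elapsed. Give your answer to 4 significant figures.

M c_p dT/dt = ṁ c_p (T_in − T) + Q̇.
Rearrange: dT/dt = (T_ss − T)/τ with τ = M/ṁ = 230.236 min and T_ss = T_in + Q̇/(ṁ c_p) = 33.5991 °C.
This is linear first-order; T(t) = T_ss + (T₀ − T_ss) e^(−t/τ).
T(395.0) = 33.5991 + (-8.92912)·e^(−395.0/230.236) = 33.5991 + (-8.92912)·0.179850 = 31.9932 °C.

31.99 °C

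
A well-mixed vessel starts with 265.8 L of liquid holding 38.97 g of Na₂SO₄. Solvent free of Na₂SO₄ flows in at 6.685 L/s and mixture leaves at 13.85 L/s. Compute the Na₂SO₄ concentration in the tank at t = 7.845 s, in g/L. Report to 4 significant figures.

0.1175 g/L

Let m(t) be the amount of Na₂SO₄. Volume: V(t) = V₀ + (Q_in − Q_out) t = 265.8 − 7.16500 t; V(7.845) = 209.591 L.
Species balance (pure solvent in): dm/dt = −Q_out · m/V(t).
Separate: dm/m = −Q_out dt/V(t) ⇒ ln(m/m₀) = −(Q_out/(Q_in−Q_out)) ln(V/V₀).
m = m₀ (V₀/V)^(Q_out/(Q_in−Q_out)) = 38.97 × (265.8/209.591)^(-1.93301) = 24.6193 g.
C = m/V = 24.6193/209.591 = 0.117464 g/L.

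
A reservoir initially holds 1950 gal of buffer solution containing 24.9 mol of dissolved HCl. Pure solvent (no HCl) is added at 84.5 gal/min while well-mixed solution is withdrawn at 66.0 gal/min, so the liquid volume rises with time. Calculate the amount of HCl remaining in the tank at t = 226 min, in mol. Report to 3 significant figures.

0.418 mol

Let m(t) be the amount of HCl. Volume: V(t) = V₀ + (Q_in − Q_out) t = 1950 + 18.500 t; V(226) = 6131.0 gal.
No HCl enters, so dm/dt = −Q_out · (m/V).
dm/m = −Q_out dt/(V₀ + 18.500 t); integrating gives ln(m/m₀) = −(Q_out/(Q_in−Q_out)) ln(V/V₀).
m = m₀ (V₀/V)^(Q_out/(Q_in−Q_out)) = 24.9 × (1950/6131.0)^(3.5676) = 0.41816 mol.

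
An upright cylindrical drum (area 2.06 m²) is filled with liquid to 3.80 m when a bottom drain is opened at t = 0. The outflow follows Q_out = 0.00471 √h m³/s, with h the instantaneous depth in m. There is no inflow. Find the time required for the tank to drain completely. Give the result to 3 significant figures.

Mass balance (ρ constant): A dh/dt = −0.00471 √h.
Separate and integrate: 2(√h − √h₀) = −(0.00471/A) t.
Tank is empty when √h = 0: t_empty = 2A√h₀/0.00471.
t_empty = 2·2.06·√3.80/0.00471 = 4.1200·1.9494/0.00471 = 1705.2 s.

1710 s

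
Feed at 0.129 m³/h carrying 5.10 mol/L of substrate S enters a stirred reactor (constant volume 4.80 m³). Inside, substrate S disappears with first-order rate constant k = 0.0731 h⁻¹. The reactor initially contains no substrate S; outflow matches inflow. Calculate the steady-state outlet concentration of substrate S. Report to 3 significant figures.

1.37 mol/L

V dC/dt = Q(C_in − C) − k V C.
Steady state (dC/dt = 0): C_ss = Q C_in/(Q + kV) = C_in/(1 + kV/Q).
C_ss = 0.129·5.10/(0.129 + 0.0731·4.80) = 0.65790/0.47988 = 1.3710 mol/L.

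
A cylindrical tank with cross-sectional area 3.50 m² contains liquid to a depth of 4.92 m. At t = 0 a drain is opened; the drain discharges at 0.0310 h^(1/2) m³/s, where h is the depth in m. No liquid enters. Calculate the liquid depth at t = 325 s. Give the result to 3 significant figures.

A dh/dt = −Q_out = −0.0310 √h.
Separate and integrate: 2(√h − √h₀) = −(0.0310/A) t.
√h = √4.92 − 0.0310·325/(2·3.50) = 2.2181 − 1.4393 = 0.77882.
h = 0.77882² = 0.60656 m.

0.607 m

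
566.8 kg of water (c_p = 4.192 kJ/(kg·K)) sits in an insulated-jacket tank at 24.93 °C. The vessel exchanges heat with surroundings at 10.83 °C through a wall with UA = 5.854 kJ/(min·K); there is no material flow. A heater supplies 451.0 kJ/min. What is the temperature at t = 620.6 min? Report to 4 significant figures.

74.23 °C

Heat balance on the well-mixed liquid: M c_p dT/dt = −UA(T − T_amb) + Q̇.
dT/dt = (T_ss − T)/τ with T_ss = T_amb + Q̇/UA = 10.83 + 451.0/5.854 = 87.8713 °C, τ = M c_p/UA = 566.8·4.192/5.854 = 405.881 min.
Integrating: T(t) = T_ss + (T₀ − T_ss) e^(−t/τ).
T(620.6) = 87.8713 + (-62.9413)·0.216748 = 74.2289 °C.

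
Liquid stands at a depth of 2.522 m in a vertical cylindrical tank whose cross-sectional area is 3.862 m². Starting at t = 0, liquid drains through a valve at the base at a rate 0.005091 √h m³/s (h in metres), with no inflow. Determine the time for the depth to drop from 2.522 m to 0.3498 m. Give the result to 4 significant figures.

1512 s

Mass balance (ρ constant): A dh/dt = −0.005091 √h.
∫ h^(−1/2) dh = −(0.005091/A) ∫ dt, giving 2√h = 2√h₀ − (0.005091/A) t.
t = 2A(√h₀ − √h)/0.005091 = 2·3.862·(√2.522 − √0.3498)/0.005091
  = 7.72400 × (1.58808 − 0.591439) / 0.005091 = 1512.09 s.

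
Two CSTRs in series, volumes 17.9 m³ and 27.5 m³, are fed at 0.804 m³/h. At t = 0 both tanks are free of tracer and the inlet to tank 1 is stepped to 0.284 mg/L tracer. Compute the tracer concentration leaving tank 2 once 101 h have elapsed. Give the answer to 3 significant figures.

0.247 mg/L

Time constants: τᵢ = Vᵢ/Q for each well-mixed tank.
τ₁ = 17.9/0.804 = 22.264 h; τ₂ = 27.5/0.804 = 34.204 h.
Solving the cascade with C₁(0)=C₂(0)=0 gives C₂(t) = C_in[1 − (τ₁ e^(−t/τ₁) − τ₂ e^(−t/τ₂))/(τ₁ − τ₂)].
At t = 101: e^(−t/τ₁) = 0.010710, e^(−t/τ₂) = 0.052190.
C₂ = 0.284·[1 − (22.264·0.010710 − 34.204·0.052190)/(-11.940)] = 0.284·0.87047 = 0.24721 mg/L.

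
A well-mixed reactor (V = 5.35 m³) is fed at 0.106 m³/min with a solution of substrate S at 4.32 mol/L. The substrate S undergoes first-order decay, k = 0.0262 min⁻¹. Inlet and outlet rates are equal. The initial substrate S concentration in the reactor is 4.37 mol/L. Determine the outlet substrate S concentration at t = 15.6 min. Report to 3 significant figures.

Accumulation = in − out − consumed: V dC/dt = Q C_in − Q C − k V C.
This is linear with rate a = Q/V + k = 0.046013 min⁻¹.
C_ss = Q C_in/(Q + kV) = 1.8602 mol/L; C(t) = C_ss + (C₀ − C_ss) e^(−a t).
C(15.6) = 1.8602 + (2.5098)·e^(−0.046013·15.6) = 1.8602 + (2.5098)·0.48782 = 3.0845 mol/L.

3.08 mol/L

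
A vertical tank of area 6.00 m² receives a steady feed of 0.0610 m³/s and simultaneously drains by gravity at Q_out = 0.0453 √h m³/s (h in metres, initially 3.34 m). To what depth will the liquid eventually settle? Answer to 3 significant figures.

A dh/dt = Q_in − 0.0453 √h. Steady state requires inflow = outflow:
Q_in = 0.0453 √h_ss ⇒ √h_ss = 0.0610/0.0453 = 1.3466.
h_ss = 1.3466² = 1.8133 m. (Since h₀ = 3.34 m > h_ss, the level will fall toward this value.)

1.81 m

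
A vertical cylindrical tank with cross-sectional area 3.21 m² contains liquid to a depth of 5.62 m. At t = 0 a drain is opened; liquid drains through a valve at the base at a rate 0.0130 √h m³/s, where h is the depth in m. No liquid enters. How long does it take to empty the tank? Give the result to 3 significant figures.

Volume balance on the tank: A dh/dt = −0.0130 √h.
This is separable: 2 d(√h)/dt = −0.0130/A, so √h = √h₀ − (0.0130/(2A)) t.
Set h = 0: 2√h₀ = (0.0130/A) t_empty ⇒ t_empty = 2A√h₀/0.0130.
t_empty = 2·3.21·√5.62/0.0130 = 6.4200·2.3707/0.0130 = 1170.7 s.

1170 s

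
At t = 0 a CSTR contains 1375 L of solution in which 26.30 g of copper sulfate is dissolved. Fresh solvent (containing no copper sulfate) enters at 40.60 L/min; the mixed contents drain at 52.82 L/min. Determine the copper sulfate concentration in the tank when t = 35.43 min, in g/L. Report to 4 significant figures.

0.005445 g/L

Let m(t) be the amount of copper sulfate. Volume: V(t) = V₀ + (Q_in − Q_out) t = 1375 − 12.2200 t; V(35.43) = 942.045 L.
Solute balance: dm/dt = 0 − Q_out C = −Q_out m/V(t).
Separate: dm/m = −Q_out dt/V(t) ⇒ ln(m/m₀) = −(Q_out/(Q_in−Q_out)) ln(V/V₀).
m = m₀ (V₀/V)^(Q_out/(Q_in−Q_out)) = 26.30 × (1375/942.045)^(-4.32242) = 5.12957 g.
C = m/V = 5.12957/942.045 = 0.00544514 g/L.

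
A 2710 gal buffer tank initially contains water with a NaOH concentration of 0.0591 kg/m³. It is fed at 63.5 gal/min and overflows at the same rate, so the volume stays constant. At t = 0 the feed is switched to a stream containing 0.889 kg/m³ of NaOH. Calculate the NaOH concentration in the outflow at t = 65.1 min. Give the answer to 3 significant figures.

Unsteady species balance (constant V, well mixed): V dC/dt = Q(C_in − C).
Time constant τ = V/Q = 2710/63.5 = 42.677 min.
This is linear first-order; C(t) = C_in + (C₀ − C_in) e^(−t/τ).
C(65.1) = 0.889 + (0.0591 − 0.889)·e^(−65.1/42.677) = 0.889 + (-0.82990)·0.21753 = 0.70847 kg/m³.

0.708 kg/m³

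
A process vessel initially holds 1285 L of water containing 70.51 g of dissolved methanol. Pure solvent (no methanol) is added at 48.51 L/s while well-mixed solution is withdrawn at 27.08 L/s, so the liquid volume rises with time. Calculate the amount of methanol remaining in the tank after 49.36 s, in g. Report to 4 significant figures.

33.01 g

Let m(t) be the amount of methanol. Volume: V(t) = V₀ + (Q_in − Q_out) t = 1285 + 21.4300 t; V(49.36) = 2342.78 L.
No methanol enters, so dm/dt = −Q_out · (m/V).
dm/m = −Q_out dt/(V₀ + 21.4300 t); integrating gives ln(m/m₀) = −(Q_out/(Q_in−Q_out)) ln(V/V₀).
m = m₀ (V₀/V)^(Q_out/(Q_in−Q_out)) = 70.51 × (1285/2342.78)^(1.26365) = 33.0106 g.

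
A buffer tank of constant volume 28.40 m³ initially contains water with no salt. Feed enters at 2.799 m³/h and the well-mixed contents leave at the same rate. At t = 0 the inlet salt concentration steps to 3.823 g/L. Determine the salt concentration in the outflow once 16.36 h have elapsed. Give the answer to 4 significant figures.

3.061 g/L

Species balance on the tank: V dC/dt = Q(C_in − C).
Rewrite as dC/dt + C/τ = C_in/τ, τ = V/Q = 10.1465 h.
Solution: C(t) = C_in + (C₀ − C_in) e^(−t/τ).
C(16.36) = 3.823 + (0 − 3.823)·e^(−16.36/10.1465) = 3.823 + (-3.82300)·0.199412 = 3.06065 g/L.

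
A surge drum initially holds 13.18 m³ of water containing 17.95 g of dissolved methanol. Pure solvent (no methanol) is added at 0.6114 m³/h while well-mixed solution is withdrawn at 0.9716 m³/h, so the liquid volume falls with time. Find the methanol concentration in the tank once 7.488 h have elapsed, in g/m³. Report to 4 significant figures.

Total volume: dV/dt = Q_in − Q_out = -0.360200 m³/h, so V(t) = 13.18 − 0.360200 t and V(7.488) = 10.4828 m³.
Solute balance: dm/dt = 0 − Q_out C = −Q_out m/V(t).
Separate: dm/m = −Q_out dt/V(t) ⇒ ln(m/m₀) = −(Q_out/(Q_in−Q_out)) ln(V/V₀).
m = m₀ (V₀/V)^(Q_out/(Q_in−Q_out)) = 17.95 × (13.18/10.4828)^(-2.69739) = 9.67929 g.
C = m/V = 9.67929/10.4828 = 0.923348 g/m³.

0.9233 g/m³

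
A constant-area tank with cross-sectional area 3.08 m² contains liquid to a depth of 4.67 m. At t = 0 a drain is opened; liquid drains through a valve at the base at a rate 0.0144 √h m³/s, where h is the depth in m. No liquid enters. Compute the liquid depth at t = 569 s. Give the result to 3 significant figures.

With no inflow, A dh/dt = −0.0144 √h.
Separate and integrate: 2(√h − √h₀) = −(0.0144/A) t.
√h = √4.67 − 0.0144·569/(2·3.08) = 2.1610 − 1.3301 = 0.83089.
h = 0.83089² = 0.69038 m.

0.690 m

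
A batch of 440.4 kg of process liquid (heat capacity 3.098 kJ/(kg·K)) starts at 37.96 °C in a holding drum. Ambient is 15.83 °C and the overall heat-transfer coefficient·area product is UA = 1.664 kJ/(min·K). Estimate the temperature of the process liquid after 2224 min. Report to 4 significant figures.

17.30 °C

Heat balance on the well-mixed liquid: M c_p dT/dt = −UA(T − T_amb).
dT/dt = (T_ss − T)/τ with T_ss = T_amb = 15.8300 °C, τ = M c_p/UA = 440.4·3.098/1.664 = 819.927 min.
Integrating: T(t) = T_ss + (T₀ − T_ss) e^(−t/τ).
T(2224) = 15.8300 + (22.1300)·0.0663750 = 17.2989 °C.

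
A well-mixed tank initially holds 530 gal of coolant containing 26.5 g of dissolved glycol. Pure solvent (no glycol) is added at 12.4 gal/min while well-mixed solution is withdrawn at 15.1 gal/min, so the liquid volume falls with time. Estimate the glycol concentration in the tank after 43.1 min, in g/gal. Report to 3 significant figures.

Let m(t) be the amount of glycol. Volume: V(t) = V₀ + (Q_in − Q_out) t = 530 − 2.7000 t; V(43.1) = 413.63 gal.
Solute balance: dm/dt = 0 − Q_out C = −Q_out m/V(t).
Separate: dm/m = −Q_out dt/V(t) ⇒ ln(m/m₀) = −(Q_out/(Q_in−Q_out)) ln(V/V₀).
m = m₀ (V₀/V)^(Q_out/(Q_in−Q_out)) = 26.5 × (530/413.63)^(-5.5926) = 6.6241 g.
C = m/V = 6.6241/413.63 = 0.016015 g/gal.

0.0160 g/gal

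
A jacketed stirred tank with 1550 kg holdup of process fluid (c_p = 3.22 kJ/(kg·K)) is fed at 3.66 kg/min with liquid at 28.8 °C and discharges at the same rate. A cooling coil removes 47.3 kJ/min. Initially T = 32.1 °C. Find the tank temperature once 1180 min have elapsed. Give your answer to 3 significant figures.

Energy balance: M c_p dT/dt = ṁ c_p (T_in − T) − 47.3.
τ = M/ṁ = 423.50 min; T_ss = T_in − Q̇/(ṁ c_p) = 28.8 − 47.3/(3.66·3.22) = 24.786 °C.
Solution: T(t) = T_ss + (T₀ − T_ss) e^(−t/τ).
T(1180) = 24.786 + (7.3135)·e^(−1180/423.50) = 24.786 + (7.3135)·0.061648 = 25.237 °C.

25.2 °C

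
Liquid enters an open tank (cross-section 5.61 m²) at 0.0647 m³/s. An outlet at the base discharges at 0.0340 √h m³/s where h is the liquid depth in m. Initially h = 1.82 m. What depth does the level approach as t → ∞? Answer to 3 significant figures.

3.62 m

A dh/dt = Q_in − 0.0340 √h. Steady state requires inflow = outflow:
Q_in = 0.0340 √h_ss ⇒ √h_ss = 0.0647/0.0340 = 1.9029.
h_ss = 1.9029² = 3.6212 m. (Since h₀ = 1.82 m < h_ss, the level will rise toward this value.)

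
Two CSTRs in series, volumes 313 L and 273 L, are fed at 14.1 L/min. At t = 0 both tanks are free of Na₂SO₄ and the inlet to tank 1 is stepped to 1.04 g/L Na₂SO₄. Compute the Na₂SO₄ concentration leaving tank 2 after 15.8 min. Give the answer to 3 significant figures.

Each tank obeys Vᵢ dCᵢ/dt = Q(Cᵢ₋₁ − Cᵢ), so τᵢ = Vᵢ/Q.
τ₁ = 313/14.1 = 22.199 min; τ₂ = 273/14.1 = 19.362 min.
Solving the cascade with C₁(0)=C₂(0)=0 gives C₂(t) = C_in[1 − (τ₁ e^(−t/τ₁) − τ₂ e^(−t/τ₂))/(τ₁ − τ₂)].
At t = 15.8: e^(−t/τ₁) = 0.49078, e^(−t/τ₂) = 0.44218.
C₂ = 1.04·[1 − (22.199·0.49078 − 19.362·0.44218)/(2.8369)] = 1.04·0.17750 = 0.18460 g/L.

0.185 g/L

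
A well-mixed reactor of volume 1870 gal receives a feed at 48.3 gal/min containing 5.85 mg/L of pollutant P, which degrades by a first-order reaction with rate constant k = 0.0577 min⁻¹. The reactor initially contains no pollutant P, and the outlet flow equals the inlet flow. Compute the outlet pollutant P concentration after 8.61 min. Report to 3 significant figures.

Species balance: V dC/dt = Q C_in − Q C − k V C.
dC/dt = (Q/V) C_in − (Q/V + k) C; effective rate a = Q/V + k = 0.025829 + 0.0577 = 0.083529 min⁻¹.
C_ss = Q C_in/(Q + kV) = 1.8089 mg/L; C(t) = C_ss + (C₀ − C_ss) e^(−a t).
C(8.61) = 1.8089 + (-1.8089)·e^(−0.083529·8.61) = 1.8089 + (-1.8089)·0.48715 = 0.92772 mg/L.

0.928 mg/L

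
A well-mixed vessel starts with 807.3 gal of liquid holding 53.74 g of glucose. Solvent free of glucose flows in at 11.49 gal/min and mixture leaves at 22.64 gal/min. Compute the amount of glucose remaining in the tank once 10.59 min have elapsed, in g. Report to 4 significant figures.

Let m(t) be the amount of glucose. Volume: V(t) = V₀ + (Q_in − Q_out) t = 807.3 − 11.1500 t; V(10.59) = 689.221 gal.
Species balance (pure solvent in): dm/dt = −Q_out · m/V(t).
dm/m = −Q_out dt/(V₀ − 11.1500 t); integrating gives ln(m/m₀) = −(Q_out/(Q_in−Q_out)) ln(V/V₀).
m = m₀ (V₀/V)^(Q_out/(Q_in−Q_out)) = 53.74 × (807.3/689.221)^(-2.03049) = 38.9808 g.

38.98 g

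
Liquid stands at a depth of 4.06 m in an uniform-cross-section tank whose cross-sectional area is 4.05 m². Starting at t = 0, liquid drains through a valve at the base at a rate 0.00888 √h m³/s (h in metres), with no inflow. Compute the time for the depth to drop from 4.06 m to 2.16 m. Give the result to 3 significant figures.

Volume balance on the tank: A dh/dt = −0.00888 √h.
This is separable: 2 d(√h)/dt = −0.00888/A, so √h = √h₀ − (0.00888/(2A)) t.
t = 2A(√h₀ − √h)/0.00888 = 2·4.05·(√4.06 − √2.16)/0.00888
  = 8.1000 × (2.0149 − 1.4697) / 0.00888 = 497.36 s.

497 s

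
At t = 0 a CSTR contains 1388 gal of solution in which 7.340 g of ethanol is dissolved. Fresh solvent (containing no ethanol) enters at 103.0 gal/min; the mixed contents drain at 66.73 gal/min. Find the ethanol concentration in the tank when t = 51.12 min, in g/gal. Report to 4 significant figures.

Let m(t) be the amount of ethanol. Volume: V(t) = V₀ + (Q_in − Q_out) t = 1388 + 36.2700 t; V(51.12) = 3242.12 gal.
No ethanol enters, so dm/dt = −Q_out · (m/V).
dm/m = −Q_out dt/(V₀ + 36.2700 t); integrating gives ln(m/m₀) = −(Q_out/(Q_in−Q_out)) ln(V/V₀).
m = m₀ (V₀/V)^(Q_out/(Q_in−Q_out)) = 7.340 × (1388/3242.12)^(1.83981) = 1.54112 g.
C = m/V = 1.54112/3242.12 = 0.000475342 g/gal.

0.0004753 g/gal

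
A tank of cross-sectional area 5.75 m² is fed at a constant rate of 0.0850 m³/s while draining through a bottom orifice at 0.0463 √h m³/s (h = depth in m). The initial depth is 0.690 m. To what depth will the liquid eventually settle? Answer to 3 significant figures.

Level balance: A dh/dt = 0.0850 − 0.0463 √h. Setting dh/dt = 0:
Q_in = 0.0463 √h_ss ⇒ √h_ss = 0.0850/0.0463 = 1.8359.
h_ss = 1.8359² = 3.3704 m. (Since h₀ = 0.690 m < h_ss, the level will rise toward this value.)

3.37 m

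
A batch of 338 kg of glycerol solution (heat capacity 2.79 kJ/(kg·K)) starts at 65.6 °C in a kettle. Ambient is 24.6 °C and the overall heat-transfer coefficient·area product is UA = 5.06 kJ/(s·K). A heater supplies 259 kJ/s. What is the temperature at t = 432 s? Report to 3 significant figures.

74.8 °C

M c_p dT/dt = −UA(T − T_amb) + Q̇.
dT/dt = (T_ss − T)/τ with T_ss = T_amb + Q̇/UA = 24.6 + 259/5.06 = 75.786 °C, τ = M c_p/UA = 338·2.79/5.06 = 186.37 s.
Integrating: T(t) = T_ss + (T₀ − T_ss) e^(−t/τ).
T(432) = 75.786 + (-10.186)·0.098470 = 74.783 °C.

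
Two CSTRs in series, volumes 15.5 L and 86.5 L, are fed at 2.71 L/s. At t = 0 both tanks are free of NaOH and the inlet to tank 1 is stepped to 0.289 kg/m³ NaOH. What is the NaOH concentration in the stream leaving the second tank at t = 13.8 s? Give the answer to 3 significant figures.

0.0661 kg/m³

Each tank obeys Vᵢ dCᵢ/dt = Q(Cᵢ₋₁ − Cᵢ), so τᵢ = Vᵢ/Q.
τ₁ = 15.5/2.71 = 5.7196 s; τ₂ = 86.5/2.71 = 31.919 s.
Solving the cascade with C₁(0)=C₂(0)=0 gives C₂(t) = C_in[1 − (τ₁ e^(−t/τ₁) − τ₂ e^(−t/τ₂))/(τ₁ − τ₂)].
At t = 13.8: e^(−t/τ₁) = 0.089566, e^(−t/τ₂) = 0.64898.
C₂ = 0.289·[1 − (5.7196·0.089566 − 31.919·0.64898)/(-26.199)] = 0.289·0.22889 = 0.066149 kg/m³.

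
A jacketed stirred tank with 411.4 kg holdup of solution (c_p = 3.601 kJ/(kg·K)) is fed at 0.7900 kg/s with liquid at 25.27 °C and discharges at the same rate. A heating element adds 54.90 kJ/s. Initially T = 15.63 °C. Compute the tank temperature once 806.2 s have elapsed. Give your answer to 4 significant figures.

38.41 °C

M c_p dT/dt = ṁ c_p (T_in − T) + Q̇.
τ = M/ṁ = 520.759 s; T_ss = T_in + Q̇/(ṁ c_p) = 25.27 + 54.90/(0.7900·3.601) = 44.5684 °C.
Integrating: T(t) = T_ss + (T₀ − T_ss) e^(−t/τ).
T(806.2) = 44.5684 + (-28.9384)·e^(−806.2/520.759) = 44.5684 + (-28.9384)·0.212647 = 38.4148 °C.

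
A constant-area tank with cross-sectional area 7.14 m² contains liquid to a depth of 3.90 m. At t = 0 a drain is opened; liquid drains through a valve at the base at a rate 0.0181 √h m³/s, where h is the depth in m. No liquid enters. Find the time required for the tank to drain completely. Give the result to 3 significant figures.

1560 s

With no inflow, A dh/dt = −0.0181 √h.
∫ h^(−1/2) dh = −(0.0181/A) ∫ dt, giving 2√h = 2√h₀ − (0.0181/A) t.
Tank is empty when √h = 0: t_empty = 2A√h₀/0.0181.
t_empty = 2·7.14·√3.90/0.0181 = 14.280·1.9748/0.0181 = 1558.1 s.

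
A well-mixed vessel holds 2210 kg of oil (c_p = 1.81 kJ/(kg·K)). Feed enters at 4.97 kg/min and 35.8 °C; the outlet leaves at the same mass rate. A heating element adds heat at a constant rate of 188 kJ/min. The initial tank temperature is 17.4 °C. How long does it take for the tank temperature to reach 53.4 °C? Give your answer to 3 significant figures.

1100 min

Heat balance on the well-mixed liquid: M c_p dT/dt = ṁ c_p (T_in − T) + 188.
τ = M/ṁ = 444.67 min; T_ss = T_in + Q̇/(ṁ c_p) = 56.699 °C.
T(t) = T_ss + (T₀ − T_ss) e^(−t/τ). Set T = 53.4:
e^(−t/τ) = (53.4 − 56.699)/(17.4 − 56.699) = 0.083943
t = −444.67 · ln(0.083943) = 1101.7 min.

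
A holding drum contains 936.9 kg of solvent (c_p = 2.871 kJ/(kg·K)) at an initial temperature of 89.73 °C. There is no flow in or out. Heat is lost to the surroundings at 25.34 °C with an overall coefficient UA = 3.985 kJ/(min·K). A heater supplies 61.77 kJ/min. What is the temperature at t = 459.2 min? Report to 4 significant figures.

65.60 °C

Lumped-capacitance energy balance: M c_p dT/dt = UA(T_amb − T) + Q̇.
dT/dt = (T_ss − T)/τ with T_ss = T_amb + Q̇/UA = 25.34 + 61.77/3.985 = 40.8406 °C, τ = M c_p/UA = 936.9·2.871/3.985 = 674.991 min.
T approaches T_ss exponentially: T(t) = T_ss + (T₀ − T_ss) e^(−t/τ).
T(459.2) = 40.8406 + (48.8894)·0.506462 = 65.6013 °C.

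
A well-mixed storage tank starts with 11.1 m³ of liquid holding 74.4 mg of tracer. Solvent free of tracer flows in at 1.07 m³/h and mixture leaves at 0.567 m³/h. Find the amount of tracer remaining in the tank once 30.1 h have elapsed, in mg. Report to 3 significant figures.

Total volume: dV/dt = Q_in − Q_out = 0.50300 m³/h, so V(t) = 11.1 + 0.50300 t and V(30.1) = 26.240 m³.
Species balance (pure solvent in): dm/dt = −Q_out · m/V(t).
Separate: dm/m = −Q_out dt/V(t) ⇒ ln(m/m₀) = −(Q_out/(Q_in−Q_out)) ln(V/V₀).
m = m₀ (V₀/V)^(Q_out/(Q_in−Q_out)) = 74.4 × (11.1/26.240)^(1.1272) = 28.209 mg.

28.2 mg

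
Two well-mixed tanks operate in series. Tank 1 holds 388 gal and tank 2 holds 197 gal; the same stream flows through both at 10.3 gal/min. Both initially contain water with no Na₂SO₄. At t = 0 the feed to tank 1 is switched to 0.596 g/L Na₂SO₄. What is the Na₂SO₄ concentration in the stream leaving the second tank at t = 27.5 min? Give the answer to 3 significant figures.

Species balance on tank i: dCᵢ/dt = (Cᵢ₋₁ − Cᵢ)/τᵢ with τᵢ = Vᵢ/Q.
τ₁ = 388/10.3 = 37.670 min; τ₂ = 197/10.3 = 19.126 min.
Solving the cascade with C₁(0)=C₂(0)=0 gives C₂(t) = C_in[1 − (τ₁ e^(−t/τ₁) − τ₂ e^(−t/τ₂))/(τ₁ − τ₂)].
At t = 27.5: e^(−t/τ₁) = 0.48190, e^(−t/τ₂) = 0.23745.
C₂ = 0.596·[1 − (37.670·0.48190 − 19.126·0.23745)/(18.544)] = 0.596·0.26597 = 0.15852 g/L.

0.159 g/L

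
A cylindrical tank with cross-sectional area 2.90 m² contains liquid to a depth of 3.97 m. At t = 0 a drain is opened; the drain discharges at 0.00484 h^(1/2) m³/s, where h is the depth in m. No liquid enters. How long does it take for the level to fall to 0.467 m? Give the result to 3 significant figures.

1570 s

A dh/dt = −Q_out = −0.00484 √h.
This is separable: 2 d(√h)/dt = −0.00484/A, so √h = √h₀ − (0.00484/(2A)) t.
t = 2A(√h₀ − √h)/0.00484 = 2·2.90·(√3.97 − √0.467)/0.00484
  = 5.8000 × (1.9925 − 0.68337) / 0.00484 = 1568.8 s.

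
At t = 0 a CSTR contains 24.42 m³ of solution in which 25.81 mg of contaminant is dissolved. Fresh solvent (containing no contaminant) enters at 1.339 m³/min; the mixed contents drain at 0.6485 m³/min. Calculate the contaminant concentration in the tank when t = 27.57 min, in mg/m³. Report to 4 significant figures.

0.3457 mg/m³

Let m(t) be the amount of contaminant. Volume: V(t) = V₀ + (Q_in − Q_out) t = 24.42 + 0.690500 t; V(27.57) = 43.4571 m³.
Species balance (pure solvent in): dm/dt = −Q_out · m/V(t).
dm/m = −Q_out dt/(V₀ + 0.690500 t); integrating gives ln(m/m₀) = −(Q_out/(Q_in−Q_out)) ln(V/V₀).
m = m₀ (V₀/V)^(Q_out/(Q_in−Q_out)) = 25.81 × (24.42/43.4571)^(0.939175) = 15.0210 mg.
C = m/V = 15.0210/43.4571 = 0.345651 mg/m³.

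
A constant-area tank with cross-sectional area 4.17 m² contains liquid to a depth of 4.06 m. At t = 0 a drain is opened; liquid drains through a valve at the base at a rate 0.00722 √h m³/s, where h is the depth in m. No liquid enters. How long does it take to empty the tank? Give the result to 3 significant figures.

2330 s

Mass balance (ρ constant): A dh/dt = −0.00722 √h.
This is separable: 2 d(√h)/dt = −0.00722/A, so √h = √h₀ − (0.00722/(2A)) t.
Tank is empty when √h = 0: t_empty = 2A√h₀/0.00722.
t_empty = 2·4.17·√4.06/0.00722 = 8.3400·2.0149/0.00722 = 2327.5 s.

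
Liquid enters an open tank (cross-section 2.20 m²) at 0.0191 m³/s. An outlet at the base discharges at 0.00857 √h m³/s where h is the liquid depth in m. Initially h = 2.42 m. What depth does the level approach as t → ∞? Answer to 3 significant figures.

A dh/dt = Q_in − 0.00857 √h. Steady state requires inflow = outflow:
Q_in = 0.00857 √h_ss ⇒ √h_ss = 0.0191/0.00857 = 2.2287.
h_ss = 2.2287² = 4.9671 m. (Since h₀ = 2.42 m < h_ss, the level will rise toward this value.)

4.97 m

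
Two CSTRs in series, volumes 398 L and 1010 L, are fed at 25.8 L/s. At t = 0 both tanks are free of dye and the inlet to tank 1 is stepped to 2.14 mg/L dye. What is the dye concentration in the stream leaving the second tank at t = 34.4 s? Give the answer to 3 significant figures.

Each tank obeys Vᵢ dCᵢ/dt = Q(Cᵢ₋₁ − Cᵢ), so τᵢ = Vᵢ/Q.
τ₁ = 398/25.8 = 15.426 s; τ₂ = 1010/25.8 = 39.147 s.
Solving the cascade with C₁(0)=C₂(0)=0 gives C₂(t) = C_in[1 − (τ₁ e^(−t/τ₁) − τ₂ e^(−t/τ₂))/(τ₁ − τ₂)].
At t = 34.4: e^(−t/τ₁) = 0.10753, e^(−t/τ₂) = 0.41531.
C₂ = 2.14·[1 − (15.426·0.10753 − 39.147·0.41531)/(-23.721)] = 2.14·0.38454 = 0.82291 mg/L.

0.823 mg/L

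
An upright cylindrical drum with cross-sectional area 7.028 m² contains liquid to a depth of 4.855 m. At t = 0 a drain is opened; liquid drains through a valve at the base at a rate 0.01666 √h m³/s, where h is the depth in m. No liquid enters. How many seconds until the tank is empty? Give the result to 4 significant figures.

Volume balance on the tank: A dh/dt = −0.01666 √h.
This is separable: 2 d(√h)/dt = −0.01666/A, so √h = √h₀ − (0.01666/(2A)) t.
Tank is empty when √h = 0: t_empty = 2A√h₀/0.01666.
t_empty = 2·7.028·√4.855/0.01666 = 14.0560·2.20341/0.01666 = 1859.01 s.

1859 s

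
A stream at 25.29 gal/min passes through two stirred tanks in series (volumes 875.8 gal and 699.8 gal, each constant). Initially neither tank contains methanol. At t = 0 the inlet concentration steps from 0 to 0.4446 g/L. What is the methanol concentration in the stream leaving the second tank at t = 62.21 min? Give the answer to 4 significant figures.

Each tank obeys Vᵢ dCᵢ/dt = Q(Cᵢ₋₁ − Cᵢ), so τᵢ = Vᵢ/Q.
τ₁ = 875.8/25.29 = 34.6303 min; τ₂ = 699.8/25.29 = 27.6710 min.
Tank 1: C₁ = C_in(1 − e^(−t/τ₁)). Tank 2 (τ₁ ≠ τ₂): C₂ = C_in[1 − (τ₁ e^(−t/τ₁) − τ₂ e^(−t/τ₂))/(τ₁ − τ₂)].
At t = 62.21: e^(−t/τ₁) = 0.165894, e^(−t/τ₂) = 0.105589.
C₂ = 0.4446·[1 − (34.6303·0.165894 − 27.6710·0.105589)/(6.95927)] = 0.4446·0.594324 = 0.264236 g/L.

0.2642 g/L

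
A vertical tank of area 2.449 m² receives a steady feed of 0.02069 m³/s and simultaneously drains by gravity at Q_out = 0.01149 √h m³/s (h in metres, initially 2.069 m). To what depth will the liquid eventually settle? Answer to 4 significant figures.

Unsteady balance on liquid volume: A dh/dt = Q_in − 0.01149 √h. At steady state dh/dt = 0:
Q_in = 0.01149 √h_ss ⇒ √h_ss = 0.02069/0.01149 = 1.80070.
h_ss = 1.80070² = 3.24251 m. (Since h₀ = 2.069 m < h_ss, the level will rise toward this value.)

3.243 m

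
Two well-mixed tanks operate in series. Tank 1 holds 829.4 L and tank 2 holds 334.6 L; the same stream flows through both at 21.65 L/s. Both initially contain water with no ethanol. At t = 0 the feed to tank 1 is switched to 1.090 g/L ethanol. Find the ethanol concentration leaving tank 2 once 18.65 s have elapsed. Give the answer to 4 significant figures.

0.1876 g/L

Species balance on tank i: dCᵢ/dt = (Cᵢ₋₁ − Cᵢ)/τᵢ with τᵢ = Vᵢ/Q.
τ₁ = 829.4/21.65 = 38.3095 s; τ₂ = 334.6/21.65 = 15.4550 s.
Tank 1: C₁ = C_in(1 − e^(−t/τ₁)). Tank 2 (τ₁ ≠ τ₂): C₂ = C_in[1 − (τ₁ e^(−t/τ₁) − τ₂ e^(−t/τ₂))/(τ₁ − τ₂)].
At t = 18.65: e^(−t/τ₁) = 0.614575, e^(−t/τ₂) = 0.299173.
C₂ = 1.090·[1 − (38.3095·0.614575 − 15.4550·0.299173)/(22.8545)] = 1.090·0.172141 = 0.187633 g/L.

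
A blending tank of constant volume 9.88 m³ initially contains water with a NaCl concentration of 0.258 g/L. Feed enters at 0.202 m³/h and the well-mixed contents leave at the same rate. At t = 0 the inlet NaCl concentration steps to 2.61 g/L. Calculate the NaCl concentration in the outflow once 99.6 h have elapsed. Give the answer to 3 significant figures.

2.30 g/L

Accumulation = in − out for the solute gives V dC/dt = Q(C_in − C).
Time constant τ = V/Q = 9.88/0.202 = 48.911 h.
Integrating: C(t) = C_in + (C₀ − C_in) e^(−t/τ).
C(99.6) = 2.61 + (0.258 − 2.61)·e^(−99.6/48.911) = 2.61 + (-2.3520)·0.13050 = 2.3031 g/L.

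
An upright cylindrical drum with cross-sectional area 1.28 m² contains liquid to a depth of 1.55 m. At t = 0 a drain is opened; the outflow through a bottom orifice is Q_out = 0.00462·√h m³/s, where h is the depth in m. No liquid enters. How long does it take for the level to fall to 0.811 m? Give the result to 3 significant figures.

Unsteady balance on liquid volume: A dh/dt = −0.00462 √h.
Separate and integrate: 2(√h − √h₀) = −(0.00462/A) t.
t = 2A(√h₀ − √h)/0.00462 = 2·1.28·(√1.55 − √0.811)/0.00462
  = 2.5600 × (1.2450 − 0.90056) / 0.00462 = 190.86 s.

191 s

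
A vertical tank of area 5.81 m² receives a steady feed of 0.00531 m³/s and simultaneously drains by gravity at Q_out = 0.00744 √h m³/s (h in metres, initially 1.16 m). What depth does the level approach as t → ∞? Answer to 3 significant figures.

0.509 m

Unsteady balance on liquid volume: A dh/dt = Q_in − 0.00744 √h. At steady state dh/dt = 0:
Q_in = 0.00744 √h_ss ⇒ √h_ss = 0.00531/0.00744 = 0.71371.
h_ss = 0.71371² = 0.50938 m. (Since h₀ = 1.16 m > h_ss, the level will fall toward this value.)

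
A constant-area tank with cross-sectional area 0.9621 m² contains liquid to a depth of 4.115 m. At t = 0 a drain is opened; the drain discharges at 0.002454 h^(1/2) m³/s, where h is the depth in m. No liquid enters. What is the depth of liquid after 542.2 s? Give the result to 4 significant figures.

1.788 m

Volume balance on the tank: A dh/dt = −0.002454 √h.
Separate and integrate: 2(√h − √h₀) = −(0.002454/A) t.
√h = √4.115 − 0.002454·542.2/(2·0.9621) = 2.02855 − 0.691487 = 1.33706.
h = 1.33706² = 1.78773 m.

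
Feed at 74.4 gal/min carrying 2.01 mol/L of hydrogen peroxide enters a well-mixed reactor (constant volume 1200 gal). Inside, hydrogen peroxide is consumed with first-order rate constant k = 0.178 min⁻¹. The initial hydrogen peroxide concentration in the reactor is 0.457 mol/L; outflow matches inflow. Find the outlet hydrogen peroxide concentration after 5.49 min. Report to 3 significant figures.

0.503 mol/L

Species balance: V dC/dt = Q C_in − Q C − k V C.
dC/dt = (Q/V) C_in − (Q/V + k) C; effective rate a = Q/V + k = 0.062000 + 0.178 = 0.24000 min⁻¹.
C_ss = Q C_in/(Q + kV) = 0.51925 mol/L; C(t) = C_ss + (C₀ − C_ss) e^(−a t).
C(5.49) = 0.51925 + (-0.062250)·e^(−0.24000·5.49) = 0.51925 + (-0.062250)·0.26778 = 0.50258 mol/L.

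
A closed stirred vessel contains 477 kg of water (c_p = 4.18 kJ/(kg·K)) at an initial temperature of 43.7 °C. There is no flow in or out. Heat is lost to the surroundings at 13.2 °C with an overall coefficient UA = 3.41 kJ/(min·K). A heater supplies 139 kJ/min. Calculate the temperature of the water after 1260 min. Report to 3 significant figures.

52.8 °C

M c_p dT/dt = −UA(T − T_amb) + Q̇.
dT/dt = (T_ss − T)/τ with T_ss = T_amb + Q̇/UA = 13.2 + 139/3.41 = 53.962 °C, τ = M c_p/UA = 477·4.18/3.41 = 584.71 min.
Integrating: T(t) = T_ss + (T₀ − T_ss) e^(−t/τ).
T(1260) = 53.962 + (-10.262)·0.11591 = 52.773 °C.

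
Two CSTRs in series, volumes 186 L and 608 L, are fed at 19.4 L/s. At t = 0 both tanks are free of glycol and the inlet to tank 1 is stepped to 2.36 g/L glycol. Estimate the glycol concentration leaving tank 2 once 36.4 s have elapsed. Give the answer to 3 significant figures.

1.32 g/L

Time constants: τᵢ = Vᵢ/Q for each well-mixed tank.
τ₁ = 186/19.4 = 9.5876 s; τ₂ = 608/19.4 = 31.340 s.
Tank 1: C₁ = C_in(1 − e^(−t/τ₁)). Tank 2 (τ₁ ≠ τ₂): C₂ = C_in[1 − (τ₁ e^(−t/τ₁) − τ₂ e^(−t/τ₂))/(τ₁ − τ₂)].
At t = 36.4: e^(−t/τ₁) = 0.022448, e^(−t/τ₂) = 0.31303.
C₂ = 2.36·[1 − (9.5876·0.022448 − 31.340·0.31303)/(-21.753)] = 2.36·0.55889 = 1.3190 g/L.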